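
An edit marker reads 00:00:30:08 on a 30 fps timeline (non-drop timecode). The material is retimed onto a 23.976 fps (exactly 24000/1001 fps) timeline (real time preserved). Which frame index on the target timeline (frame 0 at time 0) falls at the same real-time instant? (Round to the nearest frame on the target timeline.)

Source frame index: (0×3600 + 0×60 + 30) × 30 + 8 = 908.
Real time: 908 / (30) = 454/15 s.
Target frame: (454/15) × (24000/1001) = 726400/1001 ≈ 725.674 → 726.

frame 726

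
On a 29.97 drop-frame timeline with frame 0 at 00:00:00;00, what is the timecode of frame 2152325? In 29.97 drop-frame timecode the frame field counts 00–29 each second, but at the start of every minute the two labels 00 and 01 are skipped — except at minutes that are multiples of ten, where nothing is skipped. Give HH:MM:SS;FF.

Each 10-minute DF block holds 10 × 60 × 30 − 9 × 2 = 17982 frames. 2152325 ÷ 17982 → 119 full blocks, remainder 12467.
Within the partial block the first minute is 1800 frames and each further minute 1798, so 6 further minute boundaries passed. Total skipped labels = 18 × 119 + 2 × 6 = 2154.
Non-drop label index = 2152325 + 2154 = 2154479; at 30 labels/s that is 19:56:55:29, i.e. DF 19:56:55;29.

19:56:55;29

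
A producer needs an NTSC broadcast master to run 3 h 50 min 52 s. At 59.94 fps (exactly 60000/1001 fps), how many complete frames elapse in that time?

3 h 50 min 52 s = 13852 s.
Frames = 13852 × 60000/1001 = 831120000/1001 ≈ 830289.7103.
Complete frames: 830289.

830289 frames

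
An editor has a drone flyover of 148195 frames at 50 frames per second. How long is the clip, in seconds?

Running time = 148195 / (50) = 2963.9 s.

2963.9 seconds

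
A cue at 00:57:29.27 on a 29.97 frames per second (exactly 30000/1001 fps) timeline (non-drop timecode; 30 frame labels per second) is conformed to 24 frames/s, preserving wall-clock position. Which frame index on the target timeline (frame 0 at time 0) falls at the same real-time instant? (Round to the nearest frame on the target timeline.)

frame 82880

Source frame index: (0×3600 + 57×60 + 29) × 30 + 27 = 103497.
Real time: 103497 / (30000/1001) = 34533499/10000 s.
Target frame: (34533499/10000) × (24) = 103600497/1250 ≈ 82880.398 → 82880.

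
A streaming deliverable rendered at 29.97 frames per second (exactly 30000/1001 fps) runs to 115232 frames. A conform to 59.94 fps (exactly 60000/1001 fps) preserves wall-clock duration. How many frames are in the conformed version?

230464 frames

Frames at target rate = 115232 × (60000/1001) / (30000/1001) = 230464.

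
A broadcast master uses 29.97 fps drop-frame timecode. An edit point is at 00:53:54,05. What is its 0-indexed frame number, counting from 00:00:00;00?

Complete 10-minute blocks: 5, each 17982 frames → 89910.
Remaining 3 whole minutes in the current block: 1800 + 2 × 1798 = 5396 frames.
Within the current minute: 54 × 30 + 5 − 2 = 1623 (labels ;00/;01 skipped at this minute). Total = 89910 + 5396 + 1623 = 96929.

96929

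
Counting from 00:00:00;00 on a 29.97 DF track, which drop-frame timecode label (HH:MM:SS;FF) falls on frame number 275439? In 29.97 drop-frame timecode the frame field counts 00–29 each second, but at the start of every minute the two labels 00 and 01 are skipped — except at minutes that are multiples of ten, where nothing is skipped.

02:33:10;15

Ten DF minutes hold 17982 frames, so frame 275439 lies in block 15 (frames 269730–287711) with 5709 frames into that block.
The block's first minute is 1800 frames and the rest 1798 each; 5709 frames reaches minute 3, so 15 × 18 + 3 × 2 = 276 labels have been skipped so far.
Adding those back, label number 275439 + 276 = 275715 at 30 labels/s is 9190 s + 15 f = 2 h 33 min 10 s frame 15, i.e. 02:33:10;15.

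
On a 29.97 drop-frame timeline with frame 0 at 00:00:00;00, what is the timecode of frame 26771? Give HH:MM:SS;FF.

00:14:53;07

Each 10-minute DF block holds 10 × 60 × 30 − 9 × 2 = 17982 frames. 26771 ÷ 17982 → 1 full block, remainder 8789.
Within the partial block the first minute is 1800 frames and each further minute 1798, so 4 further minute boundaries passed. Total skipped labels = 18 × 1 + 2 × 4 = 26.
Non-drop label index = 26771 + 26 = 26797; at 30 labels/s that is 00:14:53:07, i.e. DF 00:14:53;07.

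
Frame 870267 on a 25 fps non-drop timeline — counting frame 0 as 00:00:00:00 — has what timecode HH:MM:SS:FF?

09:40:10:17

870267 ÷ 25 = 34810 full seconds, remainder 17 frames.
34810 s = 9 h 40 min 10 s.
Timecode: 09:40:10:17.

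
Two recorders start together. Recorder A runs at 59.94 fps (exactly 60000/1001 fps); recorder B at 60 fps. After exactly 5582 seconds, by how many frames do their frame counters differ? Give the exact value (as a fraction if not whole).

334920/1001 frames

A emits 60000/1001 × 5582 = 334920000/1001 frames; B emits 60 × 5582 = 334920.
Difference = 334920/1001 frames (≈ 334.5854); B is ahead of A.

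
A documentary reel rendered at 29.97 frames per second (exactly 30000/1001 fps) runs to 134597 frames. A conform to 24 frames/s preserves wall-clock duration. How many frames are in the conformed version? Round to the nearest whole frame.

Frames at target rate = 134597 × (24) / (30000/1001) = 134731597/1250 ≈ 107785.278.
Nearest whole frame: 107785.

107785 frames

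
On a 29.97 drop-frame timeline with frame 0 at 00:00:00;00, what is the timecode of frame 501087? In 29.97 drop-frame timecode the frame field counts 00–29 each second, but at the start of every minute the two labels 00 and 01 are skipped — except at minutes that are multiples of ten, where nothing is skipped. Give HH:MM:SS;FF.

04:38:39;19

Each 10-minute DF block holds 10 × 60 × 30 − 9 × 2 = 17982 frames. 501087 ÷ 17982 → 27 full blocks, remainder 15573.
Within the partial block the first minute is 1800 frames and each further minute 1798, so 8 further minute boundaries passed. Total skipped labels = 18 × 27 + 2 × 8 = 502.
Non-drop label index = 501087 + 502 = 501589; at 30 labels/s that is 04:38:39:19, i.e. DF 04:38:39;19.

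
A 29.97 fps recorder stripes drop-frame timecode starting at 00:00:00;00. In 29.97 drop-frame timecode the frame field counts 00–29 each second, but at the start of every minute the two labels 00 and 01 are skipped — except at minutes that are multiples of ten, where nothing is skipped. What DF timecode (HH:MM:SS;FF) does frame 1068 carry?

00:00:35;18

Each 10-minute DF block holds 10 × 60 × 30 − 9 × 2 = 17982 frames. 1068 ÷ 17982 → 0 full blocks, remainder 1068.
Within the partial block the first minute is 1800 frames and each further minute 1798, so 0 further minute boundaries passed. Total skipped labels = 18 × 0 + 2 × 0 = 0.
Non-drop label index = 1068 + 0 = 1068; at 30 labels/s that is 00:00:35:18, i.e. DF 00:00:35;18.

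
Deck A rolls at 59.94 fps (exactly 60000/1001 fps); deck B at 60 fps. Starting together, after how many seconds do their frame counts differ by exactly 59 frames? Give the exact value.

59059/60 seconds

The gap grows by |60 − 60000/1001| = 60/1001 frames per second.
Time for a 59-frame gap: 59 ÷ (60/1001) = 59059/60 s.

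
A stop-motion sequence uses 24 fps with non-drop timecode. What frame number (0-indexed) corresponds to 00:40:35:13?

58453

Total seconds to the label: (0 × 3600 + 40 × 60 + 35) = 2435.
Frame index = 2435 × 24 + 13 = 58453.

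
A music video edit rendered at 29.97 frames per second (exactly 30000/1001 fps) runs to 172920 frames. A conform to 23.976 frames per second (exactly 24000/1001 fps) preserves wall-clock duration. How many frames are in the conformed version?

Target frames = source frames × (target rate / source rate) = 172920 × (24000/1001)/(30000/1001) = 172920 × 4/5 = 138336.

138336 frames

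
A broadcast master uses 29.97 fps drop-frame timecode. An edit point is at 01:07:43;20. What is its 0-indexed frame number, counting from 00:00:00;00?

121788

As if non-drop at 30 labels/s: (1 × 3600 + 7 × 60 + 43) × 30 + 20 = 121910.
Minute boundaries passed: 67; those not divisible by 10: 67 − 6 = 61; dropped labels = 2 × 61 = 122.
Actual frame index = 121910 − 122 = 121788.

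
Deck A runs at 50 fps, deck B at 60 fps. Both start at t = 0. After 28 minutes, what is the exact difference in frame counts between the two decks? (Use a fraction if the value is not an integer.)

28 min = 1680 s.
A emits 50 × 1680 = 84000 frames; B emits 60 × 1680 = 100800.
Difference = 16800 frames; B is ahead of A.

16800 frames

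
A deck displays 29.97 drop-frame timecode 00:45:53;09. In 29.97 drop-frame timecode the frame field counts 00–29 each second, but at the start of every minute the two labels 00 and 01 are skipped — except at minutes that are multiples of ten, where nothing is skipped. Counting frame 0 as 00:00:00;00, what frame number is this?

82517

Complete 10-minute blocks: 4, each 17982 frames → 71928.
Remaining 5 whole minutes in the current block: 1800 + 4 × 1798 = 8992 frames.
Within the current minute: 53 × 30 + 9 − 2 = 1597 (labels ;00/;01 skipped at this minute). Total = 71928 + 8992 + 1597 = 82517.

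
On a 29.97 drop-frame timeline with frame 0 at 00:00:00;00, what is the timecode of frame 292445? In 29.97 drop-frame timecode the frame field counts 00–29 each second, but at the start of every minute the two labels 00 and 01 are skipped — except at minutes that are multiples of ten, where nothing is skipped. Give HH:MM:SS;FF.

02:42:37;27

Each 10-minute DF block holds 10 × 60 × 30 − 9 × 2 = 17982 frames. 292445 ÷ 17982 → 16 full blocks, remainder 4733.
Within the partial block the first minute is 1800 frames and each further minute 1798, so 2 further minute boundaries passed. Total skipped labels = 18 × 16 + 2 × 2 = 292.
Non-drop label index = 292445 + 292 = 292737; at 30 labels/s that is 02:42:37:27, i.e. DF 02:42:37;27.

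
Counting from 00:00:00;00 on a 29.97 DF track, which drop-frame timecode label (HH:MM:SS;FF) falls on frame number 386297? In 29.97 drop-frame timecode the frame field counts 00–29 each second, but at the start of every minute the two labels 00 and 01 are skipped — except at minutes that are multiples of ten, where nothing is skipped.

Each 10-minute DF block holds 10 × 60 × 30 − 9 × 2 = 17982 frames. 386297 ÷ 17982 → 21 full blocks, remainder 8675.
Within the partial block the first minute is 1800 frames and each further minute 1798, so 4 further minute boundaries passed. Total skipped labels = 18 × 21 + 2 × 4 = 386.
Non-drop label index = 386297 + 386 = 386683; at 30 labels/s that is 03:34:49:13, i.e. DF 03:34:49;13.

03:34:49;13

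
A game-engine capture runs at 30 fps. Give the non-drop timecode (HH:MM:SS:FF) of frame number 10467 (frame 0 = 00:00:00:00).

00:05:48:27

10467 ÷ 30 = 348 full seconds, remainder 27 frames.
348 s = 0 h 5 min 48 s.
Timecode: 00:05:48:27.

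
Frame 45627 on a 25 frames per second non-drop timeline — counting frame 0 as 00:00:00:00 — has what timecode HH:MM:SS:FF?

45627 ÷ 25 = 1825 full seconds, remainder 2 frames.
1825 s = 0 h 30 min 25 s.
Timecode: 00:30:25:02.

00:30:25:02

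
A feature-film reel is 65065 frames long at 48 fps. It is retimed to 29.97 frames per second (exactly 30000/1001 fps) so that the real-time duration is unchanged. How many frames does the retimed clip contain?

40625 frames

Target frames = source frames × (target rate / source rate) = 65065 × (30000/1001)/(48) = 65065 × 625/1001 = 40625.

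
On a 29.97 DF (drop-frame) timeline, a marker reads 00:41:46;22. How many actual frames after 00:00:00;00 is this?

As if non-drop at 30 labels/s: (0 × 3600 + 41 × 60 + 46) × 30 + 22 = 75202.
Minute boundaries passed: 41; those not divisible by 10: 41 − 4 = 37; dropped labels = 2 × 37 = 74.
Actual frame index = 75202 − 74 = 75128.

75128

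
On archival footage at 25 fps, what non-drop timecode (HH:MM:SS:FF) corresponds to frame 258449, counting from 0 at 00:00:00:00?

258449 ÷ 25 = 10337 full seconds, remainder 24 frames.
10337 s = 2 h 52 min 17 s.
Timecode: 02:52:17:24.

02:52:17:24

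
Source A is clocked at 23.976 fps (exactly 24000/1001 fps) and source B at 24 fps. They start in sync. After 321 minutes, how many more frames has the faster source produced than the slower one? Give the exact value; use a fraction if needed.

321 min = 19260 s.
A emits 24000/1001 × 19260 = 462240000/1001 frames; B emits 24 × 19260 = 462240.
Difference = 462240/1001 frames (≈ 461.7782); B is ahead of A.

462240/1001 frames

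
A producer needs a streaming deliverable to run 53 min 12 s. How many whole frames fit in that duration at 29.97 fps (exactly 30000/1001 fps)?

53 min 12 s = 3192 s.
Frames = 3192 × 30000/1001 = 13680000/143 ≈ 95664.3357.
Complete frames: 95664.

95664 frames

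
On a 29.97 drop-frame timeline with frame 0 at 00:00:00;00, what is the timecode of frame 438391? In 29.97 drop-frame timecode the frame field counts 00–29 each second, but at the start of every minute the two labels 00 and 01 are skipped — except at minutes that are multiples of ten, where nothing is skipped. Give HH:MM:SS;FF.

Ten DF minutes hold 17982 frames, so frame 438391 lies in block 24 (frames 431568–449549) with 6823 frames into that block.
The block's first minute is 1800 frames and the rest 1798 each; 6823 frames reaches minute 3, so 24 × 18 + 3 × 2 = 438 labels have been skipped so far.
Adding those back, label number 438391 + 438 = 438829 at 30 labels/s is 14627 s + 19 f = 4 h 3 min 47 s frame 19, i.e. 04:03:47;19.

04:03:47;19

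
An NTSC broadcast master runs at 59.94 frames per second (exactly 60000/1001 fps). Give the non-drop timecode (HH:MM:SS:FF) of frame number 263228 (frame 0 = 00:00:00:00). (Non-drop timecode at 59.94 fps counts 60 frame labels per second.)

263228 ÷ 60 = 4387 full seconds, remainder 8 frames.
4387 s = 1 h 13 min 7 s.
Timecode: 01:13:07:08.

01:13:07:08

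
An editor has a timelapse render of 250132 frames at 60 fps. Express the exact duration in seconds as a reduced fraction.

62533/15 seconds

Running time = 250132 ÷ (60) = 250132 × 1/60 = 62533/15 s.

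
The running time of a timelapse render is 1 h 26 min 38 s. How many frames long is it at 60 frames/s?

1 h 26 min 38 s = 5198 s.
Frames = 5198 × 60 = 311880.

311880 frames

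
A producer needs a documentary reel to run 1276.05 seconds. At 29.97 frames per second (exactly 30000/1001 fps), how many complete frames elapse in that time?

38243 frames

Frames = 1276.05 × 30000/1001 = 38281500/1001 ≈ 38243.2567.
Complete frames: 38243.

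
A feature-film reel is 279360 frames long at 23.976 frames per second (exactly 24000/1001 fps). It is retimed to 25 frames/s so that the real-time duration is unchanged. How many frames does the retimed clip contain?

Target frames = source frames × (target rate / source rate) = 279360 × (25)/(24000/1001) = 279360 × 1001/960 = 291291.

291291 frames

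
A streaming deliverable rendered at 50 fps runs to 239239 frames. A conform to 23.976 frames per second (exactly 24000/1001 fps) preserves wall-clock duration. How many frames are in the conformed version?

Target frames = source frames × (target rate / source rate) = 239239 × (24000/1001)/(50) = 239239 × 480/1001 = 114720.

114720 frames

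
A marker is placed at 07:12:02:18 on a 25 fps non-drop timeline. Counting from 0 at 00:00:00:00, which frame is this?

Total seconds to the label: (7 × 3600 + 12 × 60 + 2) = 25922.
Frame index = 25922 × 25 + 18 = 648068.

648068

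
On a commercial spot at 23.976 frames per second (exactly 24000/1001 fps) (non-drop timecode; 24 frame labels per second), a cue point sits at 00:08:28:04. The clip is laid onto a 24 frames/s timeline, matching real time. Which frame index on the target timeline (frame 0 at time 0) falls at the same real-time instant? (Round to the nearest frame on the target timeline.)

frame 12208

Source frame index: (0×3600 + 8×60 + 28) × 24 + 4 = 12196.
Real time: 12196 / (24000/1001) = 3052049/6000 s.
Target frame: (3052049/6000) × (24) = 3052049/250 ≈ 12208.196 → 12208.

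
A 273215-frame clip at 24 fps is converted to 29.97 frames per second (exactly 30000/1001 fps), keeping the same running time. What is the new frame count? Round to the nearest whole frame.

Frames at target rate = 273215 × (30000/1001) / (24) = 341518750/1001 ≈ 341177.572.
Nearest whole frame: 341178.

341178 frames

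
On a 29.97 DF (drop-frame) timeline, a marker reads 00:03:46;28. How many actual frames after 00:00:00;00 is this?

6802

Complete 10-minute blocks: 0, each 17982 frames → 0.
Remaining 3 whole minutes in the current block: 1800 + 2 × 1798 = 5396 frames.
Within the current minute: 46 × 30 + 28 − 2 = 1406 (labels ;00/;01 skipped at this minute). Total = 0 + 5396 + 1406 = 6802.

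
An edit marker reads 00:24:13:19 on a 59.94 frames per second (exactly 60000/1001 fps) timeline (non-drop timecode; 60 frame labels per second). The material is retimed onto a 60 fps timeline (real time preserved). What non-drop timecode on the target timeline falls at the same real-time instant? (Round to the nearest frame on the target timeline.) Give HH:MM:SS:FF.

Source frame index: (0×3600 + 24×60 + 13) × 60 + 19 = 87199.
Real time: 87199 / (60000/1001) = 87286199/60000 s.
Target frame: (87286199/60000) × (60) = 87286199/1000 ≈ 87286.199 → 87286.
At 60 labels/s: frame 87286 → 00:24:14:46.

00:24:14:46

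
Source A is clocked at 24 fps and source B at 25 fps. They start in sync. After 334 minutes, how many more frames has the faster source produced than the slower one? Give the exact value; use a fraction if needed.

334 min = 20040 s.
A emits 24 × 20040 = 480960 frames; B emits 25 × 20040 = 501000.
Difference = 20040 frames; B is ahead of A.

20040 frames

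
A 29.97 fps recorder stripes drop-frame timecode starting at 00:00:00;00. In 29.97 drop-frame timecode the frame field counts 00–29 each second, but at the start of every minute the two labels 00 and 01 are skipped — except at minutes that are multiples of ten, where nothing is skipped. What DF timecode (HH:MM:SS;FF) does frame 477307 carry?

Each 10-minute DF block holds 10 × 60 × 30 − 9 × 2 = 17982 frames. 477307 ÷ 17982 → 26 full blocks, remainder 9775.
Within the partial block the first minute is 1800 frames and each further minute 1798, so 5 further minute boundaries passed. Total skipped labels = 18 × 26 + 2 × 5 = 478.
Non-drop label index = 477307 + 478 = 477785; at 30 labels/s that is 04:25:26:05, i.e. DF 04:25:26;05.

04:25:26;05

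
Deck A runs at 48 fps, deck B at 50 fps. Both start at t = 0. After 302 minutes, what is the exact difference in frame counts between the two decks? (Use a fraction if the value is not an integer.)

36240 frames

302 min = 18120 s.
A emits 48 × 18120 = 869760 frames; B emits 50 × 18120 = 906000.
Difference = 36240 frames; B is ahead of A.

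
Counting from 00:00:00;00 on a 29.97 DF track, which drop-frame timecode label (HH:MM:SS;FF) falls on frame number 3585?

Each 10-minute DF block holds 10 × 60 × 30 − 9 × 2 = 17982 frames. 3585 ÷ 17982 → 0 full blocks, remainder 3585.
Within the partial block the first minute is 1800 frames and each further minute 1798, so 1 further minute boundary passed. Total skipped labels = 18 × 0 + 2 × 1 = 2.
Non-drop label index = 3585 + 2 = 3587; at 30 labels/s that is 00:01:59:17, i.e. DF 00:01:59;17.

00:01:59;17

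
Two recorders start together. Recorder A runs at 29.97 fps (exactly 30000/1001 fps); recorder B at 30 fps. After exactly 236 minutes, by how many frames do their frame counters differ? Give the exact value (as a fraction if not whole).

424800/1001 frames

236 min = 14160 s.
A emits 30000/1001 × 14160 = 424800000/1001 frames; B emits 30 × 14160 = 424800.
Difference = 424800/1001 frames (≈ 424.3756); B is ahead of A.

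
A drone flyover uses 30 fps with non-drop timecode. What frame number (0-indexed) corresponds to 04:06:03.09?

442899

Total seconds to the label: (4 × 3600 + 6 × 60 + 3) = 14763.
Frame index = 14763 × 30 + 9 = 442899.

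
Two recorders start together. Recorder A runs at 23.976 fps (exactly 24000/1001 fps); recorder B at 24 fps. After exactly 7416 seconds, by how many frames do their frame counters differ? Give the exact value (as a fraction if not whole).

177984/1001 frames

A emits 24000/1001 × 7416 = 177984000/1001 frames; B emits 24 × 7416 = 177984.
Difference = 177984/1001 frames (≈ 177.8062); B is ahead of A.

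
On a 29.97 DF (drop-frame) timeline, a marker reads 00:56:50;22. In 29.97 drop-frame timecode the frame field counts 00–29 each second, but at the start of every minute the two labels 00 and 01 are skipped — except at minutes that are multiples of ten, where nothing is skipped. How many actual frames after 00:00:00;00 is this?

As if non-drop at 30 labels/s: (0 × 3600 + 56 × 60 + 50) × 30 + 22 = 102322.
Minute boundaries passed: 56; those not divisible by 10: 56 − 5 = 51; dropped labels = 2 × 51 = 102.
Actual frame index = 102322 − 102 = 102220.

102220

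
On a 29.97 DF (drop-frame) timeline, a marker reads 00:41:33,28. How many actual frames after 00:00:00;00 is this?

74744

As if non-drop at 30 labels/s: (0 × 3600 + 41 × 60 + 33) × 30 + 28 = 74818.
Minute boundaries passed: 41; those not divisible by 10: 41 − 4 = 37; dropped labels = 2 × 37 = 74.
Actual frame index = 74818 − 74 = 74744.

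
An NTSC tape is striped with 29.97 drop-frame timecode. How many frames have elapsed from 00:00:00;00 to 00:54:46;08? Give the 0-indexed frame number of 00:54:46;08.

98490

Complete 10-minute blocks: 5, each 17982 frames → 89910.
Remaining 4 whole minutes in the current block: 1800 + 3 × 1798 = 7194 frames.
Within the current minute: 46 × 30 + 8 − 2 = 1386 (labels ;00/;01 skipped at this minute). Total = 89910 + 7194 + 1386 = 98490.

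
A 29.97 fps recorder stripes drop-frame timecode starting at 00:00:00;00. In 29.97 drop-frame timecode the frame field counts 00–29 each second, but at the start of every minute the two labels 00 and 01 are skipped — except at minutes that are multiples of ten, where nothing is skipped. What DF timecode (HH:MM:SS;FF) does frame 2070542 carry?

Ten DF minutes hold 17982 frames, so frame 2070542 lies in block 115 (frames 2067930–2085911) with 2612 frames into that block.
The block's first minute is 1800 frames and the rest 1798 each; 2612 frames reaches minute 1, so 115 × 18 + 1 × 2 = 2072 labels have been skipped so far.
Adding those back, label number 2070542 + 2072 = 2072614 at 30 labels/s is 69087 s + 4 f = 19 h 11 min 27 s frame 4, i.e. 19:11:27;04.

19:11:27;04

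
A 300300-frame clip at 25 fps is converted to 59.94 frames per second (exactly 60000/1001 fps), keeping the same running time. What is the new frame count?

Target frames = source frames × (target rate / source rate) = 300300 × (60000/1001)/(25) = 300300 × 2400/1001 = 720000.

720000 frames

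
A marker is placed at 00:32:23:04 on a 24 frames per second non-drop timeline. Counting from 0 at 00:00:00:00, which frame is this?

Total seconds to the label: (0 × 3600 + 32 × 60 + 23) = 1943.
Frame index = 1943 × 24 + 4 = 46636.

frame 46636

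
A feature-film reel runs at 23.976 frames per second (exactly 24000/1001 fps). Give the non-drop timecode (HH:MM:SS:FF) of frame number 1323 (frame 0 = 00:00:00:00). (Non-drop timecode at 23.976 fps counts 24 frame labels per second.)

00:00:55:03

1323 ÷ 24 = 55 full seconds, remainder 3 frames.
55 s = 0 h 0 min 55 s.
Timecode: 00:00:55:03.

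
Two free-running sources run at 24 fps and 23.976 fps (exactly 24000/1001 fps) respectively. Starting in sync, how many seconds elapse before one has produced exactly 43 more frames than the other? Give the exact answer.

43043/24 seconds

The gap grows by |24000/1001 − 24| = 24/1001 frames per second.
Time for a 43-frame gap: 43 ÷ (24/1001) = 43043/24 s.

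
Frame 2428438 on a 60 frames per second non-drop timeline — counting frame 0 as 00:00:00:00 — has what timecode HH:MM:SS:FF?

2428438 ÷ 60 = 40473 full seconds, remainder 58 frames.
40473 s = 11 h 14 min 33 s.
Timecode: 11:14:33:58.

11:14:33:58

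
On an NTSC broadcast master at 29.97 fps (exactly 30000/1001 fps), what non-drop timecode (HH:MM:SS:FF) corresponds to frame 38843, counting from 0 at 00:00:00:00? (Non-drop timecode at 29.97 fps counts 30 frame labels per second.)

00:21:34:23

38843 ÷ 30 = 1294 full seconds, remainder 23 frames.
1294 s = 0 h 21 min 34 s.
Timecode: 00:21:34:23.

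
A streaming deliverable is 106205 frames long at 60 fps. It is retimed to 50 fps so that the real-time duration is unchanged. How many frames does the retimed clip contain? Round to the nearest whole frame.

Frames at target rate = 106205 × (50) / (60) = 531025/6 ≈ 88504.167.
Nearest whole frame: 88504.

88504 frames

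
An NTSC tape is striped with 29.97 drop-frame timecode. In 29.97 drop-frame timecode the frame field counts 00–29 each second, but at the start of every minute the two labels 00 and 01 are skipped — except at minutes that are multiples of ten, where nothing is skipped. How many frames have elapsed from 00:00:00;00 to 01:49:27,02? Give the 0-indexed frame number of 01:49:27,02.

196814

Complete 10-minute blocks: 10, each 17982 frames → 179820.
Remaining 9 whole minutes in the current block: 1800 + 8 × 1798 = 16184 frames.
Within the current minute: 27 × 30 + 2 − 2 = 810 (labels ;00/;01 skipped at this minute). Total = 179820 + 16184 + 810 = 196814.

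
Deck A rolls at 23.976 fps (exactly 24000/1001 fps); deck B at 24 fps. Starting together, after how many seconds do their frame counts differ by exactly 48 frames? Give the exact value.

The gap grows by |24 − 24000/1001| = 24/1001 frames per second.
Time for a 48-frame gap: 48 ÷ (24/1001) = 2002 s.

2002 seconds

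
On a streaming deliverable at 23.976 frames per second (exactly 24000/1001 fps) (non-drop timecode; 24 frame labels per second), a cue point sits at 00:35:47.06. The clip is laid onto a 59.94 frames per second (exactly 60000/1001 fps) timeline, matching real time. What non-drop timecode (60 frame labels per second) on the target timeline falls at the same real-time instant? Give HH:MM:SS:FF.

Source frame index: (0×3600 + 35×60 + 47) × 24 + 6 = 51534.
Real time: 51534 / (24000/1001) = 8597589/4000 s.
Target frame: (8597589/4000) × (60000/1001) = 128835.
At 60 labels/s: frame 128835 → 00:35:47:15.

00:35:47:15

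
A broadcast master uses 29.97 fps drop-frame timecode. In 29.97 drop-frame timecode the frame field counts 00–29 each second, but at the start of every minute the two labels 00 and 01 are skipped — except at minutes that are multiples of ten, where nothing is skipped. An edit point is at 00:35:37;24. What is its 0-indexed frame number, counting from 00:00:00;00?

64070

As if non-drop at 30 labels/s: (0 × 3600 + 35 × 60 + 37) × 30 + 24 = 64134.
Minute boundaries passed: 35; those not divisible by 10: 35 − 3 = 32; dropped labels = 2 × 32 = 64.
Actual frame index = 64134 − 64 = 64070.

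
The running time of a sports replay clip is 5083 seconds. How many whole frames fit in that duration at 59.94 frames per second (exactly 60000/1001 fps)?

304675 frames

Frames = 5083 × 60000/1001 = 23460000/77 ≈ 304675.3247.
Complete frames: 304675.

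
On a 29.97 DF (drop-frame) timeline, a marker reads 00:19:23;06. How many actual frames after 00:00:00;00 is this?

34860

Complete 10-minute blocks: 1, each 17982 frames → 17982.
Remaining 9 whole minutes in the current block: 1800 + 8 × 1798 = 16184 frames.
Within the current minute: 23 × 30 + 6 − 2 = 694 (labels ;00/;01 skipped at this minute). Total = 17982 + 16184 + 694 = 34860.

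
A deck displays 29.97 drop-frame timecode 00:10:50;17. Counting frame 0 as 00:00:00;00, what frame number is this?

19499

Complete 10-minute blocks: 1, each 17982 frames → 17982.
Remaining 0 whole minutes in the current block: 0 frames.
Within the current minute: 50 × 30 + 17 = 1517. Total = 17982 + 0 + 1517 = 19499.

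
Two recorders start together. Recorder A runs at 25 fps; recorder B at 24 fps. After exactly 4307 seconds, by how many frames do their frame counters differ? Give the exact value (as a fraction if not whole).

A emits 25 × 4307 = 107675 frames; B emits 24 × 4307 = 103368.
Difference = 4307 frames; B is behind A.

4307 frames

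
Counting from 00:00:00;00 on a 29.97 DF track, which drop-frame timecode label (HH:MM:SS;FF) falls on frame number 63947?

Ten DF minutes hold 17982 frames, so frame 63947 lies in block 3 (frames 53946–71927) with 10001 frames into that block.
The block's first minute is 1800 frames and the rest 1798 each; 10001 frames reaches minute 5, so 3 × 18 + 5 × 2 = 64 labels have been skipped so far.
Adding those back, label number 63947 + 64 = 64011 at 30 labels/s is 2133 s + 21 f = 0 h 35 min 33 s frame 21, i.e. 00:35:33;21.

00:35:33;21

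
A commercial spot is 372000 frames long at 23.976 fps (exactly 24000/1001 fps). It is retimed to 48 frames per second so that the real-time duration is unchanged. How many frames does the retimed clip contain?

Target frames = source frames × (target rate / source rate) = 372000 × (48)/(24000/1001) = 372000 × 1001/500 = 744744.

744744 frames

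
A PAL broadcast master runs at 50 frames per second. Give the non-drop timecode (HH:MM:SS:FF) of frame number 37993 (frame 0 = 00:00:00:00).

37993 ÷ 50 = 759 full seconds, remainder 43 frames.
759 s = 0 h 12 min 39 s.
Timecode: 00:12:39:43.

00:12:39:43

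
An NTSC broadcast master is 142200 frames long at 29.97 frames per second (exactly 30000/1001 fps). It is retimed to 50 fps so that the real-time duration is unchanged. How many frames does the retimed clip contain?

237237 frames

Target frames = source frames × (target rate / source rate) = 142200 × (50)/(30000/1001) = 142200 × 1001/600 = 237237.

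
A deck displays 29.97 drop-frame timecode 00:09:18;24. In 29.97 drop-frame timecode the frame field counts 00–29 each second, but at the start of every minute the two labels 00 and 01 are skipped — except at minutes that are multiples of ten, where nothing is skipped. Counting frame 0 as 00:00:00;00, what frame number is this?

16746

Complete 10-minute blocks: 0, each 17982 frames → 0.
Remaining 9 whole minutes in the current block: 1800 + 8 × 1798 = 16184 frames.
Within the current minute: 18 × 30 + 24 − 2 = 562 (labels ;00/;01 skipped at this minute). Total = 0 + 16184 + 562 = 16746.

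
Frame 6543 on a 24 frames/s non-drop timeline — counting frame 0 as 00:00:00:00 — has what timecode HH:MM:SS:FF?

6543 ÷ 24 = 272 full seconds, remainder 15 frames.
272 s = 0 h 4 min 32 s.
Timecode: 00:04:32:15.

00:04:32:15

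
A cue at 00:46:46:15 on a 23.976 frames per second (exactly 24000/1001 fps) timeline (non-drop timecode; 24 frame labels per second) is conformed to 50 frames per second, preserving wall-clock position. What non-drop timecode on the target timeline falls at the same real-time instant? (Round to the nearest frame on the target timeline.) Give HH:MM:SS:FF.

00:46:49:22

Source frame index: (0×3600 + 46×60 + 46) × 24 + 15 = 67359.
Real time: 67359 / (24000/1001) = 22475453/8000 s.
Target frame: (22475453/8000) × (50) = 22475453/160 ≈ 140471.581 → 140472.
At 50 labels/s: frame 140472 → 00:46:49:22.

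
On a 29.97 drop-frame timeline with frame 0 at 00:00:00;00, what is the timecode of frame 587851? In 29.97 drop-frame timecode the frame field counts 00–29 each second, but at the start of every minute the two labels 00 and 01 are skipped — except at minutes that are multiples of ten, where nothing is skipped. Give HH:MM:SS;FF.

05:26:54;19

Ten DF minutes hold 17982 frames, so frame 587851 lies in block 32 (frames 575424–593405) with 12427 frames into that block.
The block's first minute is 1800 frames and the rest 1798 each; 12427 frames reaches minute 6, so 32 × 18 + 6 × 2 = 588 labels have been skipped so far.
Adding those back, label number 587851 + 588 = 588439 at 30 labels/s is 19614 s + 19 f = 5 h 26 min 54 s frame 19, i.e. 05:26:54;19.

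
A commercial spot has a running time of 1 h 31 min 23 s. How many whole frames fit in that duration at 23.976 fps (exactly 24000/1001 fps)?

131460 frames

1 h 31 min 23 s = 5483 s.
Frames = 5483 × 24000/1001 = 131592000/1001 ≈ 131460.5395.
Complete frames: 131460.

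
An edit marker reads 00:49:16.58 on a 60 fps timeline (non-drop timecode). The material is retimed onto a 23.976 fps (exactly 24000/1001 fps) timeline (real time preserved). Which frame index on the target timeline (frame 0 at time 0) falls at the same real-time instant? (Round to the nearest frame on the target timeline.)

frame 70896

Source frame index: (0×3600 + 49×60 + 16) × 60 + 58 = 177418.
Real time: 177418 / (60) = 88709/30 s.
Target frame: (88709/30) × (24000/1001) = 70967200/1001 ≈ 70896.304 → 70896.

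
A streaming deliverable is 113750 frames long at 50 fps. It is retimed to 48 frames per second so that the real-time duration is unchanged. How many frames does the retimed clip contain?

Target frames = source frames × (target rate / source rate) = 113750 × (48)/(50) = 113750 × 24/25 = 109200.

109200 frames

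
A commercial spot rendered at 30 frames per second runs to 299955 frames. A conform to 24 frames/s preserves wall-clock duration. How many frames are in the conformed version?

239964 frames

Target frames = source frames × (target rate / source rate) = 299955 × (24)/(30) = 299955 × 4/5 = 239964.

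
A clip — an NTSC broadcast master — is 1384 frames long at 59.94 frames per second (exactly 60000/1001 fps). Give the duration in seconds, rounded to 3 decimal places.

23.090 seconds

Running time = 1384 × 1001/60000 = 173173/7500 s ≈ 23.090 s.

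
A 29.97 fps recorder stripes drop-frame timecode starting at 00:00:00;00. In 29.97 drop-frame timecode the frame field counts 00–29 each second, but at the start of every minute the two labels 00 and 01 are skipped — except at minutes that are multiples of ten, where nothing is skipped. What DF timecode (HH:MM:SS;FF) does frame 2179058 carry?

Each 10-minute DF block holds 10 × 60 × 30 − 9 × 2 = 17982 frames. 2179058 ÷ 17982 → 121 full blocks, remainder 3236.
Within the partial block the first minute is 1800 frames and each further minute 1798, so 1 further minute boundary passed. Total skipped labels = 18 × 121 + 2 × 1 = 2180.
Non-drop label index = 2179058 + 2180 = 2181238; at 30 labels/s that is 20:11:47:28, i.e. DF 20:11:47;28.

20:11:47;28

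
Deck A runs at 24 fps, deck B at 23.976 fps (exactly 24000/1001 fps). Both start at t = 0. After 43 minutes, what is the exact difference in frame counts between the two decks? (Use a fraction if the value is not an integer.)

61920/1001 frames

43 min = 2580 s.
A emits 24 × 2580 = 61920 frames; B emits 24000/1001 × 2580 = 61920000/1001.
Difference = 61920/1001 frames (≈ 61.8581); B is behind A.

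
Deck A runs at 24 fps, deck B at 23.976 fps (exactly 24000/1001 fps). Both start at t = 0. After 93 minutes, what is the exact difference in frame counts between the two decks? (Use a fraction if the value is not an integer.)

93 min = 5580 s.
A emits 24 × 5580 = 133920 frames; B emits 24000/1001 × 5580 = 133920000/1001.
Difference = 133920/1001 frames (≈ 133.7862); B is behind A.

133920/1001 frames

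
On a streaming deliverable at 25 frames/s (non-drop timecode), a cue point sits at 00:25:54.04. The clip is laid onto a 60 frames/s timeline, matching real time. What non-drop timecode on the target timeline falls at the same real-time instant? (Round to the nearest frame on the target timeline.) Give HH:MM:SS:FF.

00:25:54:10

Source frame index: (0×3600 + 25×60 + 54) × 25 + 4 = 38854.
Real time: 38854 / (25) = 38854/25 s.
Target frame: (38854/25) × (60) = 466248/5 ≈ 93249.600 → 93250.
At 60 labels/s: frame 93250 → 00:25:54:10.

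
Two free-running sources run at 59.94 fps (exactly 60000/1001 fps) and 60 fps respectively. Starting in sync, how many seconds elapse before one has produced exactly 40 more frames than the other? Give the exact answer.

The gap grows by |60 − 60000/1001| = 60/1001 frames per second.
Time for a 40-frame gap: 40 ÷ (60/1001) = 2002/3 s.

2002/3 seconds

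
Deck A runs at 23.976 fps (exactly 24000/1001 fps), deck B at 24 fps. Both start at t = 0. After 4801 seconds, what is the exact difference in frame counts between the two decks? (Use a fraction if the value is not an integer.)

115224/1001 frames

A emits 24000/1001 × 4801 = 115224000/1001 frames; B emits 24 × 4801 = 115224.
Difference = 115224/1001 frames (≈ 115.1089); B is ahead of A.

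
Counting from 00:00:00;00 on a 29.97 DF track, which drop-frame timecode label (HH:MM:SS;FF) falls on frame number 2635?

00:01:27;27

Each 10-minute DF block holds 10 × 60 × 30 − 9 × 2 = 17982 frames. 2635 ÷ 17982 → 0 full blocks, remainder 2635.
Within the partial block the first minute is 1800 frames and each further minute 1798, so 1 further minute boundary passed. Total skipped labels = 18 × 0 + 2 × 1 = 2.
Non-drop label index = 2635 + 2 = 2637; at 30 labels/s that is 00:01:27:27, i.e. DF 00:01:27;27.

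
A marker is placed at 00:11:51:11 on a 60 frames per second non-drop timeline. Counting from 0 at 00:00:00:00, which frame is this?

Total seconds to the label: (0 × 3600 + 11 × 60 + 51) = 711.
Frame index = 711 × 60 + 11 = 42671.

42671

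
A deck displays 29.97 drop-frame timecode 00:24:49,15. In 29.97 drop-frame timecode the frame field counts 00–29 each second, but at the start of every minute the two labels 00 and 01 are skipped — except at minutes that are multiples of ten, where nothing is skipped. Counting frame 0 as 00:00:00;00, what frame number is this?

As if non-drop at 30 labels/s: (0 × 3600 + 24 × 60 + 49) × 30 + 15 = 44685.
Minute boundaries passed: 24; those not divisible by 10: 24 − 2 = 22; dropped labels = 2 × 22 = 44.
Actual frame index = 44685 − 44 = 44641.

44641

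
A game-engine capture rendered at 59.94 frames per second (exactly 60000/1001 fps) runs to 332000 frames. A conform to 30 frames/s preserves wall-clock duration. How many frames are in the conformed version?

166166 frames

Target frames = source frames × (target rate / source rate) = 332000 × (30)/(60000/1001) = 332000 × 1001/2000 = 166166.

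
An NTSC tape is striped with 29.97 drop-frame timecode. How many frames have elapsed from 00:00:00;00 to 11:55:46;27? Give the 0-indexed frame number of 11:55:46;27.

1287119

Complete 10-minute blocks: 71, each 17982 frames → 1276722.
Remaining 5 whole minutes in the current block: 1800 + 4 × 1798 = 8992 frames.
Within the current minute: 46 × 30 + 27 − 2 = 1405 (labels ;00/;01 skipped at this minute). Total = 1276722 + 8992 + 1405 = 1287119.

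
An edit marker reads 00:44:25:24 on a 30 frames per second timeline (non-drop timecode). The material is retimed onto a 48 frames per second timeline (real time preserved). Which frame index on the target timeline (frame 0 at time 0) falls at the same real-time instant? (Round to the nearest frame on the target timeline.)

Source frame index: (0×3600 + 44×60 + 25) × 30 + 24 = 79974.
Real time: 79974 / (30) = 13329/5 s.
Target frame: (13329/5) × (48) = 639792/5 ≈ 127958.400 → 127958.

frame 127958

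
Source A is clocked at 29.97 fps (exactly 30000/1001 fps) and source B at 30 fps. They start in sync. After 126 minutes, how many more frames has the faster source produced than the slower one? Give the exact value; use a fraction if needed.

126 min = 7560 s.
A emits 30000/1001 × 7560 = 32400000/143 frames; B emits 30 × 7560 = 226800.
Difference = 32400/143 frames (≈ 226.5734); B is ahead of A.

32400/143 frames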